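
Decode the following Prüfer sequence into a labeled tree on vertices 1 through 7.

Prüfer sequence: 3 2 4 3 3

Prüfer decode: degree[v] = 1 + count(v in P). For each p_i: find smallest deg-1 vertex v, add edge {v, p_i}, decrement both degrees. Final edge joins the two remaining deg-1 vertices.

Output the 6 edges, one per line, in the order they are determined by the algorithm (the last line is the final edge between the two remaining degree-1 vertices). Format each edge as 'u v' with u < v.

Initial degrees: {1:1, 2:2, 3:4, 4:2, 5:1, 6:1, 7:1}
Step 1: smallest deg-1 vertex = 1, p_1 = 3. Add edge {1,3}. Now deg[1]=0, deg[3]=3.
Step 2: smallest deg-1 vertex = 5, p_2 = 2. Add edge {2,5}. Now deg[5]=0, deg[2]=1.
Step 3: smallest deg-1 vertex = 2, p_3 = 4. Add edge {2,4}. Now deg[2]=0, deg[4]=1.
Step 4: smallest deg-1 vertex = 4, p_4 = 3. Add edge {3,4}. Now deg[4]=0, deg[3]=2.
Step 5: smallest deg-1 vertex = 6, p_5 = 3. Add edge {3,6}. Now deg[6]=0, deg[3]=1.
Final: two remaining deg-1 vertices are 3, 7. Add edge {3,7}.

Answer: 1 3
2 5
2 4
3 4
3 6
3 7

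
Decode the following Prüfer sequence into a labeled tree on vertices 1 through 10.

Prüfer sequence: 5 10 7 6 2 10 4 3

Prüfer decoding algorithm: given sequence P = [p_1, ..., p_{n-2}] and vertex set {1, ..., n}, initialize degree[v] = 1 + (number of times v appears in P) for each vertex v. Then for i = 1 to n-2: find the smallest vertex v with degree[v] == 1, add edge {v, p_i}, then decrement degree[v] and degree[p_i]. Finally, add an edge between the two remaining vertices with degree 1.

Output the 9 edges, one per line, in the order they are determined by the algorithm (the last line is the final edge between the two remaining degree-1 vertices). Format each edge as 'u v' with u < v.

Answer: 1 5
5 10
7 8
6 7
2 6
2 10
4 9
3 4
3 10

Derivation:
Initial degrees: {1:1, 2:2, 3:2, 4:2, 5:2, 6:2, 7:2, 8:1, 9:1, 10:3}
Step 1: smallest deg-1 vertex = 1, p_1 = 5. Add edge {1,5}. Now deg[1]=0, deg[5]=1.
Step 2: smallest deg-1 vertex = 5, p_2 = 10. Add edge {5,10}. Now deg[5]=0, deg[10]=2.
Step 3: smallest deg-1 vertex = 8, p_3 = 7. Add edge {7,8}. Now deg[8]=0, deg[7]=1.
Step 4: smallest deg-1 vertex = 7, p_4 = 6. Add edge {6,7}. Now deg[7]=0, deg[6]=1.
Step 5: smallest deg-1 vertex = 6, p_5 = 2. Add edge {2,6}. Now deg[6]=0, deg[2]=1.
Step 6: smallest deg-1 vertex = 2, p_6 = 10. Add edge {2,10}. Now deg[2]=0, deg[10]=1.
Step 7: smallest deg-1 vertex = 9, p_7 = 4. Add edge {4,9}. Now deg[9]=0, deg[4]=1.
Step 8: smallest deg-1 vertex = 4, p_8 = 3. Add edge {3,4}. Now deg[4]=0, deg[3]=1.
Final: two remaining deg-1 vertices are 3, 10. Add edge {3,10}.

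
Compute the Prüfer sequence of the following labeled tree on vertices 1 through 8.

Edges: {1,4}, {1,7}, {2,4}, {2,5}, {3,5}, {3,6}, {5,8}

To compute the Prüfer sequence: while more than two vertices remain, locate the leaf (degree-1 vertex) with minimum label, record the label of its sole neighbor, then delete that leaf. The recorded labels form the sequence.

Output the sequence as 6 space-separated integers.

Step 1: leaves = {6,7,8}. Remove smallest leaf 6, emit neighbor 3.
Step 2: leaves = {3,7,8}. Remove smallest leaf 3, emit neighbor 5.
Step 3: leaves = {7,8}. Remove smallest leaf 7, emit neighbor 1.
Step 4: leaves = {1,8}. Remove smallest leaf 1, emit neighbor 4.
Step 5: leaves = {4,8}. Remove smallest leaf 4, emit neighbor 2.
Step 6: leaves = {2,8}. Remove smallest leaf 2, emit neighbor 5.
Done: 2 vertices remain (5, 8). Sequence = [3 5 1 4 2 5]

Answer: 3 5 1 4 2 5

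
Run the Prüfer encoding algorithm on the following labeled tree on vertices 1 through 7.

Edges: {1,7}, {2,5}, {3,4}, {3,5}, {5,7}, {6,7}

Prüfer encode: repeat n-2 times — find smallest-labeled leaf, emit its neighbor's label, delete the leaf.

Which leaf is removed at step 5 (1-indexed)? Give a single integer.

Answer: 5

Derivation:
Step 1: current leaves = {1,2,4,6}. Remove leaf 1 (neighbor: 7).
Step 2: current leaves = {2,4,6}. Remove leaf 2 (neighbor: 5).
Step 3: current leaves = {4,6}. Remove leaf 4 (neighbor: 3).
Step 4: current leaves = {3,6}. Remove leaf 3 (neighbor: 5).
Step 5: current leaves = {5,6}. Remove leaf 5 (neighbor: 7).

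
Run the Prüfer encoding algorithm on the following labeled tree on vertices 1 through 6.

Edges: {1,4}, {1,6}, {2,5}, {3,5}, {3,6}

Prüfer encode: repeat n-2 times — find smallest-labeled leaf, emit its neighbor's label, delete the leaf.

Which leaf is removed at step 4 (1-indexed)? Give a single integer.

Step 1: current leaves = {2,4}. Remove leaf 2 (neighbor: 5).
Step 2: current leaves = {4,5}. Remove leaf 4 (neighbor: 1).
Step 3: current leaves = {1,5}. Remove leaf 1 (neighbor: 6).
Step 4: current leaves = {5,6}. Remove leaf 5 (neighbor: 3).

Answer: 5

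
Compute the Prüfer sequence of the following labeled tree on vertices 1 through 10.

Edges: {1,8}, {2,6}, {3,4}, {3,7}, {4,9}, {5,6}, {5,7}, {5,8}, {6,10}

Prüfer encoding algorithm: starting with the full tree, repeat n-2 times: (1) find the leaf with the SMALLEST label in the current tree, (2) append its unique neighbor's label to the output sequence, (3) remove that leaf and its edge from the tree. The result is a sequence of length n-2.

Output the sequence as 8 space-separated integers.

Step 1: leaves = {1,2,9,10}. Remove smallest leaf 1, emit neighbor 8.
Step 2: leaves = {2,8,9,10}. Remove smallest leaf 2, emit neighbor 6.
Step 3: leaves = {8,9,10}. Remove smallest leaf 8, emit neighbor 5.
Step 4: leaves = {9,10}. Remove smallest leaf 9, emit neighbor 4.
Step 5: leaves = {4,10}. Remove smallest leaf 4, emit neighbor 3.
Step 6: leaves = {3,10}. Remove smallest leaf 3, emit neighbor 7.
Step 7: leaves = {7,10}. Remove smallest leaf 7, emit neighbor 5.
Step 8: leaves = {5,10}. Remove smallest leaf 5, emit neighbor 6.
Done: 2 vertices remain (6, 10). Sequence = [8 6 5 4 3 7 5 6]

Answer: 8 6 5 4 3 7 5 6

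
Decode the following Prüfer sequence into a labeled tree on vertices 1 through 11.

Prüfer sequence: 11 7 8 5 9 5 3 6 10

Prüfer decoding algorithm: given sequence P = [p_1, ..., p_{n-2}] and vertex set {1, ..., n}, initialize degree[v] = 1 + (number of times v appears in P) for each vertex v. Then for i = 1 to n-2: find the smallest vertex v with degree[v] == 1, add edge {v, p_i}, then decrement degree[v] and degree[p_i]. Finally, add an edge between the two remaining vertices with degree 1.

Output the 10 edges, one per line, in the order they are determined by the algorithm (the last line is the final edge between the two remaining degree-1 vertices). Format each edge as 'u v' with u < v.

Initial degrees: {1:1, 2:1, 3:2, 4:1, 5:3, 6:2, 7:2, 8:2, 9:2, 10:2, 11:2}
Step 1: smallest deg-1 vertex = 1, p_1 = 11. Add edge {1,11}. Now deg[1]=0, deg[11]=1.
Step 2: smallest deg-1 vertex = 2, p_2 = 7. Add edge {2,7}. Now deg[2]=0, deg[7]=1.
Step 3: smallest deg-1 vertex = 4, p_3 = 8. Add edge {4,8}. Now deg[4]=0, deg[8]=1.
Step 4: smallest deg-1 vertex = 7, p_4 = 5. Add edge {5,7}. Now deg[7]=0, deg[5]=2.
Step 5: smallest deg-1 vertex = 8, p_5 = 9. Add edge {8,9}. Now deg[8]=0, deg[9]=1.
Step 6: smallest deg-1 vertex = 9, p_6 = 5. Add edge {5,9}. Now deg[9]=0, deg[5]=1.
Step 7: smallest deg-1 vertex = 5, p_7 = 3. Add edge {3,5}. Now deg[5]=0, deg[3]=1.
Step 8: smallest deg-1 vertex = 3, p_8 = 6. Add edge {3,6}. Now deg[3]=0, deg[6]=1.
Step 9: smallest deg-1 vertex = 6, p_9 = 10. Add edge {6,10}. Now deg[6]=0, deg[10]=1.
Final: two remaining deg-1 vertices are 10, 11. Add edge {10,11}.

Answer: 1 11
2 7
4 8
5 7
8 9
5 9
3 5
3 6
6 10
10 11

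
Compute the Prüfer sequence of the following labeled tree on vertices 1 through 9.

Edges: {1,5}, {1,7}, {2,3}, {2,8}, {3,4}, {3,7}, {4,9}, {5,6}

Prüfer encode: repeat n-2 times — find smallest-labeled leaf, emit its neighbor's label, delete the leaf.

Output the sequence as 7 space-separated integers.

Step 1: leaves = {6,8,9}. Remove smallest leaf 6, emit neighbor 5.
Step 2: leaves = {5,8,9}. Remove smallest leaf 5, emit neighbor 1.
Step 3: leaves = {1,8,9}. Remove smallest leaf 1, emit neighbor 7.
Step 4: leaves = {7,8,9}. Remove smallest leaf 7, emit neighbor 3.
Step 5: leaves = {8,9}. Remove smallest leaf 8, emit neighbor 2.
Step 6: leaves = {2,9}. Remove smallest leaf 2, emit neighbor 3.
Step 7: leaves = {3,9}. Remove smallest leaf 3, emit neighbor 4.
Done: 2 vertices remain (4, 9). Sequence = [5 1 7 3 2 3 4]

Answer: 5 1 7 3 2 3 4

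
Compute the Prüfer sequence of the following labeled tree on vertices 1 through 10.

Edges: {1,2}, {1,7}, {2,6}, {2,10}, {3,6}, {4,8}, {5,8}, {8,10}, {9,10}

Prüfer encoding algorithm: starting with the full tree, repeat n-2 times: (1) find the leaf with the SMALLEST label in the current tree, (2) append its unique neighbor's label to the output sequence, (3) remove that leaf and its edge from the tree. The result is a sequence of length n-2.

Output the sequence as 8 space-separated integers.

Step 1: leaves = {3,4,5,7,9}. Remove smallest leaf 3, emit neighbor 6.
Step 2: leaves = {4,5,6,7,9}. Remove smallest leaf 4, emit neighbor 8.
Step 3: leaves = {5,6,7,9}. Remove smallest leaf 5, emit neighbor 8.
Step 4: leaves = {6,7,8,9}. Remove smallest leaf 6, emit neighbor 2.
Step 5: leaves = {7,8,9}. Remove smallest leaf 7, emit neighbor 1.
Step 6: leaves = {1,8,9}. Remove smallest leaf 1, emit neighbor 2.
Step 7: leaves = {2,8,9}. Remove smallest leaf 2, emit neighbor 10.
Step 8: leaves = {8,9}. Remove smallest leaf 8, emit neighbor 10.
Done: 2 vertices remain (9, 10). Sequence = [6 8 8 2 1 2 10 10]

Answer: 6 8 8 2 1 2 10 10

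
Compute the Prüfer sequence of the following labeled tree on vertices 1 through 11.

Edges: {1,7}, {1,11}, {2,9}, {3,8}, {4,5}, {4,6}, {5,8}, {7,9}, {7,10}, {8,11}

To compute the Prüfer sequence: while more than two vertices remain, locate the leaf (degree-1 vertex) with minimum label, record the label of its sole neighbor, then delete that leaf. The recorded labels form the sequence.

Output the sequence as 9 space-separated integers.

Answer: 9 8 4 5 8 11 7 7 1

Derivation:
Step 1: leaves = {2,3,6,10}. Remove smallest leaf 2, emit neighbor 9.
Step 2: leaves = {3,6,9,10}. Remove smallest leaf 3, emit neighbor 8.
Step 3: leaves = {6,9,10}. Remove smallest leaf 6, emit neighbor 4.
Step 4: leaves = {4,9,10}. Remove smallest leaf 4, emit neighbor 5.
Step 5: leaves = {5,9,10}. Remove smallest leaf 5, emit neighbor 8.
Step 6: leaves = {8,9,10}. Remove smallest leaf 8, emit neighbor 11.
Step 7: leaves = {9,10,11}. Remove smallest leaf 9, emit neighbor 7.
Step 8: leaves = {10,11}. Remove smallest leaf 10, emit neighbor 7.
Step 9: leaves = {7,11}. Remove smallest leaf 7, emit neighbor 1.
Done: 2 vertices remain (1, 11). Sequence = [9 8 4 5 8 11 7 7 1]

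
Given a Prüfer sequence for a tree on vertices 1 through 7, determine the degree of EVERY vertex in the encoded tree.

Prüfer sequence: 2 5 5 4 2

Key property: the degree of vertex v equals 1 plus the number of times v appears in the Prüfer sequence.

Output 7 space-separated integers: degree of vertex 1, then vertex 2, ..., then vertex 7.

p_1 = 2: count[2] becomes 1
p_2 = 5: count[5] becomes 1
p_3 = 5: count[5] becomes 2
p_4 = 4: count[4] becomes 1
p_5 = 2: count[2] becomes 2
Degrees (1 + count): deg[1]=1+0=1, deg[2]=1+2=3, deg[3]=1+0=1, deg[4]=1+1=2, deg[5]=1+2=3, deg[6]=1+0=1, deg[7]=1+0=1

Answer: 1 3 1 2 3 1 1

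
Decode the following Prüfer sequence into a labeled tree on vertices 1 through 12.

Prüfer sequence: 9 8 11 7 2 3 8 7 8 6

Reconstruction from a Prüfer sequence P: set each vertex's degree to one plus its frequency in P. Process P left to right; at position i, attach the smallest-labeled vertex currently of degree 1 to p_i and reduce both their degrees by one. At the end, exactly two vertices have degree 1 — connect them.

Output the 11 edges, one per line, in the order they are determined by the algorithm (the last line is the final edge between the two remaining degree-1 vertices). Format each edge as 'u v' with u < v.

Initial degrees: {1:1, 2:2, 3:2, 4:1, 5:1, 6:2, 7:3, 8:4, 9:2, 10:1, 11:2, 12:1}
Step 1: smallest deg-1 vertex = 1, p_1 = 9. Add edge {1,9}. Now deg[1]=0, deg[9]=1.
Step 2: smallest deg-1 vertex = 4, p_2 = 8. Add edge {4,8}. Now deg[4]=0, deg[8]=3.
Step 3: smallest deg-1 vertex = 5, p_3 = 11. Add edge {5,11}. Now deg[5]=0, deg[11]=1.
Step 4: smallest deg-1 vertex = 9, p_4 = 7. Add edge {7,9}. Now deg[9]=0, deg[7]=2.
Step 5: smallest deg-1 vertex = 10, p_5 = 2. Add edge {2,10}. Now deg[10]=0, deg[2]=1.
Step 6: smallest deg-1 vertex = 2, p_6 = 3. Add edge {2,3}. Now deg[2]=0, deg[3]=1.
Step 7: smallest deg-1 vertex = 3, p_7 = 8. Add edge {3,8}. Now deg[3]=0, deg[8]=2.
Step 8: smallest deg-1 vertex = 11, p_8 = 7. Add edge {7,11}. Now deg[11]=0, deg[7]=1.
Step 9: smallest deg-1 vertex = 7, p_9 = 8. Add edge {7,8}. Now deg[7]=0, deg[8]=1.
Step 10: smallest deg-1 vertex = 8, p_10 = 6. Add edge {6,8}. Now deg[8]=0, deg[6]=1.
Final: two remaining deg-1 vertices are 6, 12. Add edge {6,12}.

Answer: 1 9
4 8
5 11
7 9
2 10
2 3
3 8
7 11
7 8
6 8
6 12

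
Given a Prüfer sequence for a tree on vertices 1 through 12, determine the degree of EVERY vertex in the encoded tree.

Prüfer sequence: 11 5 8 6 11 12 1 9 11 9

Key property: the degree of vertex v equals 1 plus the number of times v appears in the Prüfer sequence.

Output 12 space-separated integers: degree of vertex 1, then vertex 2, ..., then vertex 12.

p_1 = 11: count[11] becomes 1
p_2 = 5: count[5] becomes 1
p_3 = 8: count[8] becomes 1
p_4 = 6: count[6] becomes 1
p_5 = 11: count[11] becomes 2
p_6 = 12: count[12] becomes 1
p_7 = 1: count[1] becomes 1
p_8 = 9: count[9] becomes 1
p_9 = 11: count[11] becomes 3
p_10 = 9: count[9] becomes 2
Degrees (1 + count): deg[1]=1+1=2, deg[2]=1+0=1, deg[3]=1+0=1, deg[4]=1+0=1, deg[5]=1+1=2, deg[6]=1+1=2, deg[7]=1+0=1, deg[8]=1+1=2, deg[9]=1+2=3, deg[10]=1+0=1, deg[11]=1+3=4, deg[12]=1+1=2

Answer: 2 1 1 1 2 2 1 2 3 1 4 2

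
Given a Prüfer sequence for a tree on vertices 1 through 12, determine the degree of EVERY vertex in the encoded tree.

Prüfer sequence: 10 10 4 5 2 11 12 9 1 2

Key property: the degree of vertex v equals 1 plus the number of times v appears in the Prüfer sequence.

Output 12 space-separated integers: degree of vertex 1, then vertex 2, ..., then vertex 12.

Answer: 2 3 1 2 2 1 1 1 2 3 2 2

Derivation:
p_1 = 10: count[10] becomes 1
p_2 = 10: count[10] becomes 2
p_3 = 4: count[4] becomes 1
p_4 = 5: count[5] becomes 1
p_5 = 2: count[2] becomes 1
p_6 = 11: count[11] becomes 1
p_7 = 12: count[12] becomes 1
p_8 = 9: count[9] becomes 1
p_9 = 1: count[1] becomes 1
p_10 = 2: count[2] becomes 2
Degrees (1 + count): deg[1]=1+1=2, deg[2]=1+2=3, deg[3]=1+0=1, deg[4]=1+1=2, deg[5]=1+1=2, deg[6]=1+0=1, deg[7]=1+0=1, deg[8]=1+0=1, deg[9]=1+1=2, deg[10]=1+2=3, deg[11]=1+1=2, deg[12]=1+1=2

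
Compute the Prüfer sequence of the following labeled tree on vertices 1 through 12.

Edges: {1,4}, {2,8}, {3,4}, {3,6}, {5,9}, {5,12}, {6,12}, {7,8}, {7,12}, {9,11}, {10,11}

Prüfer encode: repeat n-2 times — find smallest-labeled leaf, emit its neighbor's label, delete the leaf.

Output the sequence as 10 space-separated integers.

Answer: 4 8 3 6 12 7 12 11 9 5

Derivation:
Step 1: leaves = {1,2,10}. Remove smallest leaf 1, emit neighbor 4.
Step 2: leaves = {2,4,10}. Remove smallest leaf 2, emit neighbor 8.
Step 3: leaves = {4,8,10}. Remove smallest leaf 4, emit neighbor 3.
Step 4: leaves = {3,8,10}. Remove smallest leaf 3, emit neighbor 6.
Step 5: leaves = {6,8,10}. Remove smallest leaf 6, emit neighbor 12.
Step 6: leaves = {8,10}. Remove smallest leaf 8, emit neighbor 7.
Step 7: leaves = {7,10}. Remove smallest leaf 7, emit neighbor 12.
Step 8: leaves = {10,12}. Remove smallest leaf 10, emit neighbor 11.
Step 9: leaves = {11,12}. Remove smallest leaf 11, emit neighbor 9.
Step 10: leaves = {9,12}. Remove smallest leaf 9, emit neighbor 5.
Done: 2 vertices remain (5, 12). Sequence = [4 8 3 6 12 7 12 11 9 5]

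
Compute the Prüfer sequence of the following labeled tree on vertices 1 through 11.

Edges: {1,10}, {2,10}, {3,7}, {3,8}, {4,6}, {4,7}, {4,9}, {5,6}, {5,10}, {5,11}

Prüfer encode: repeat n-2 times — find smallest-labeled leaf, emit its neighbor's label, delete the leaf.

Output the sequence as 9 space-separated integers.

Answer: 10 10 3 7 4 4 6 5 5

Derivation:
Step 1: leaves = {1,2,8,9,11}. Remove smallest leaf 1, emit neighbor 10.
Step 2: leaves = {2,8,9,11}. Remove smallest leaf 2, emit neighbor 10.
Step 3: leaves = {8,9,10,11}. Remove smallest leaf 8, emit neighbor 3.
Step 4: leaves = {3,9,10,11}. Remove smallest leaf 3, emit neighbor 7.
Step 5: leaves = {7,9,10,11}. Remove smallest leaf 7, emit neighbor 4.
Step 6: leaves = {9,10,11}. Remove smallest leaf 9, emit neighbor 4.
Step 7: leaves = {4,10,11}. Remove smallest leaf 4, emit neighbor 6.
Step 8: leaves = {6,10,11}. Remove smallest leaf 6, emit neighbor 5.
Step 9: leaves = {10,11}. Remove smallest leaf 10, emit neighbor 5.
Done: 2 vertices remain (5, 11). Sequence = [10 10 3 7 4 4 6 5 5]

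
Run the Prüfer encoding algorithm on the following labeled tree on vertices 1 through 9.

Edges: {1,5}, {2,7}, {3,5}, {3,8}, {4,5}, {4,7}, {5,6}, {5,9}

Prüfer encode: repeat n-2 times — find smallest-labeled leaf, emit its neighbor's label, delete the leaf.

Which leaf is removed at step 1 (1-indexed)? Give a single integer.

Step 1: current leaves = {1,2,6,8,9}. Remove leaf 1 (neighbor: 5).

Answer: 1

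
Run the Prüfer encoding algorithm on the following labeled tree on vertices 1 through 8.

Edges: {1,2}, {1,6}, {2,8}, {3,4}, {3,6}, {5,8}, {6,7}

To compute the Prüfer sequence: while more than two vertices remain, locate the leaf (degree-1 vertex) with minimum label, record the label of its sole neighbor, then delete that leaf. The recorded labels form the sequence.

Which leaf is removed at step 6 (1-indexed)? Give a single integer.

Step 1: current leaves = {4,5,7}. Remove leaf 4 (neighbor: 3).
Step 2: current leaves = {3,5,7}. Remove leaf 3 (neighbor: 6).
Step 3: current leaves = {5,7}. Remove leaf 5 (neighbor: 8).
Step 4: current leaves = {7,8}. Remove leaf 7 (neighbor: 6).
Step 5: current leaves = {6,8}. Remove leaf 6 (neighbor: 1).
Step 6: current leaves = {1,8}. Remove leaf 1 (neighbor: 2).

Answer: 1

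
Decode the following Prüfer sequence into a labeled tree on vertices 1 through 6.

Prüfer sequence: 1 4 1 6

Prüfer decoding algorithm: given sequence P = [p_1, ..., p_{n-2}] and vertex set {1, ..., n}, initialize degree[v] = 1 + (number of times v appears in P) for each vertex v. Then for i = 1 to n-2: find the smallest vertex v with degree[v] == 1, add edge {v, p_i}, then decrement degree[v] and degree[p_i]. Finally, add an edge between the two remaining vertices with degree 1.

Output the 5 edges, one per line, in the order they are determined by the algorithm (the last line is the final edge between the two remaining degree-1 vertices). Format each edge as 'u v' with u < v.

Initial degrees: {1:3, 2:1, 3:1, 4:2, 5:1, 6:2}
Step 1: smallest deg-1 vertex = 2, p_1 = 1. Add edge {1,2}. Now deg[2]=0, deg[1]=2.
Step 2: smallest deg-1 vertex = 3, p_2 = 4. Add edge {3,4}. Now deg[3]=0, deg[4]=1.
Step 3: smallest deg-1 vertex = 4, p_3 = 1. Add edge {1,4}. Now deg[4]=0, deg[1]=1.
Step 4: smallest deg-1 vertex = 1, p_4 = 6. Add edge {1,6}. Now deg[1]=0, deg[6]=1.
Final: two remaining deg-1 vertices are 5, 6. Add edge {5,6}.

Answer: 1 2
3 4
1 4
1 6
5 6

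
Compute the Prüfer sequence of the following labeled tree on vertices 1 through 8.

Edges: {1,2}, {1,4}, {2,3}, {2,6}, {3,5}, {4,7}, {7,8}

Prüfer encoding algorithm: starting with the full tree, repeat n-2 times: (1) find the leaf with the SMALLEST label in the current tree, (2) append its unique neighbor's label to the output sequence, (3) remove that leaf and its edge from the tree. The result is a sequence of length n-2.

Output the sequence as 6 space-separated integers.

Answer: 3 2 2 1 4 7

Derivation:
Step 1: leaves = {5,6,8}. Remove smallest leaf 5, emit neighbor 3.
Step 2: leaves = {3,6,8}. Remove smallest leaf 3, emit neighbor 2.
Step 3: leaves = {6,8}. Remove smallest leaf 6, emit neighbor 2.
Step 4: leaves = {2,8}. Remove smallest leaf 2, emit neighbor 1.
Step 5: leaves = {1,8}. Remove smallest leaf 1, emit neighbor 4.
Step 6: leaves = {4,8}. Remove smallest leaf 4, emit neighbor 7.
Done: 2 vertices remain (7, 8). Sequence = [3 2 2 1 4 7]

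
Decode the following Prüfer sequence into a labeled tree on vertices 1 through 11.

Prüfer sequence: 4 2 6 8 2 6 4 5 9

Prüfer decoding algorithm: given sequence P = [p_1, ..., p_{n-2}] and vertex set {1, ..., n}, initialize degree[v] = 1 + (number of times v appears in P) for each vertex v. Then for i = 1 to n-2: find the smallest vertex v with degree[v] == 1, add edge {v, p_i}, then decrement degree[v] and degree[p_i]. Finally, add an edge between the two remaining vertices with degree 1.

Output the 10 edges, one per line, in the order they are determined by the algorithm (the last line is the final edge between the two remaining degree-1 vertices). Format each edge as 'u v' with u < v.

Initial degrees: {1:1, 2:3, 3:1, 4:3, 5:2, 6:3, 7:1, 8:2, 9:2, 10:1, 11:1}
Step 1: smallest deg-1 vertex = 1, p_1 = 4. Add edge {1,4}. Now deg[1]=0, deg[4]=2.
Step 2: smallest deg-1 vertex = 3, p_2 = 2. Add edge {2,3}. Now deg[3]=0, deg[2]=2.
Step 3: smallest deg-1 vertex = 7, p_3 = 6. Add edge {6,7}. Now deg[7]=0, deg[6]=2.
Step 4: smallest deg-1 vertex = 10, p_4 = 8. Add edge {8,10}. Now deg[10]=0, deg[8]=1.
Step 5: smallest deg-1 vertex = 8, p_5 = 2. Add edge {2,8}. Now deg[8]=0, deg[2]=1.
Step 6: smallest deg-1 vertex = 2, p_6 = 6. Add edge {2,6}. Now deg[2]=0, deg[6]=1.
Step 7: smallest deg-1 vertex = 6, p_7 = 4. Add edge {4,6}. Now deg[6]=0, deg[4]=1.
Step 8: smallest deg-1 vertex = 4, p_8 = 5. Add edge {4,5}. Now deg[4]=0, deg[5]=1.
Step 9: smallest deg-1 vertex = 5, p_9 = 9. Add edge {5,9}. Now deg[5]=0, deg[9]=1.
Final: two remaining deg-1 vertices are 9, 11. Add edge {9,11}.

Answer: 1 4
2 3
6 7
8 10
2 8
2 6
4 6
4 5
5 9
9 11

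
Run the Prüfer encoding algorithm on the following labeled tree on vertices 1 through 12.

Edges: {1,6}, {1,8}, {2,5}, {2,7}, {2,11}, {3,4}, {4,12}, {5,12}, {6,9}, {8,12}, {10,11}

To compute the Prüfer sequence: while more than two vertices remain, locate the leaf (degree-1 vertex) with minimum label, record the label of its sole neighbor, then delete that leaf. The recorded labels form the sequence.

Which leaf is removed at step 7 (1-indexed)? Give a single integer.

Answer: 8

Derivation:
Step 1: current leaves = {3,7,9,10}. Remove leaf 3 (neighbor: 4).
Step 2: current leaves = {4,7,9,10}. Remove leaf 4 (neighbor: 12).
Step 3: current leaves = {7,9,10}. Remove leaf 7 (neighbor: 2).
Step 4: current leaves = {9,10}. Remove leaf 9 (neighbor: 6).
Step 5: current leaves = {6,10}. Remove leaf 6 (neighbor: 1).
Step 6: current leaves = {1,10}. Remove leaf 1 (neighbor: 8).
Step 7: current leaves = {8,10}. Remove leaf 8 (neighbor: 12).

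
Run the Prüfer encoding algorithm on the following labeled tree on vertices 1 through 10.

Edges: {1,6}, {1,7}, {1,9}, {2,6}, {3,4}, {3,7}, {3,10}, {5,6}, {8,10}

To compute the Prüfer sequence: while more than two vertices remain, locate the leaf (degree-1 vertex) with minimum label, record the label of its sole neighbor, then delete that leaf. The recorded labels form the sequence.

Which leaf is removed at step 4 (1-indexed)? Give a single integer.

Step 1: current leaves = {2,4,5,8,9}. Remove leaf 2 (neighbor: 6).
Step 2: current leaves = {4,5,8,9}. Remove leaf 4 (neighbor: 3).
Step 3: current leaves = {5,8,9}. Remove leaf 5 (neighbor: 6).
Step 4: current leaves = {6,8,9}. Remove leaf 6 (neighbor: 1).

Answer: 6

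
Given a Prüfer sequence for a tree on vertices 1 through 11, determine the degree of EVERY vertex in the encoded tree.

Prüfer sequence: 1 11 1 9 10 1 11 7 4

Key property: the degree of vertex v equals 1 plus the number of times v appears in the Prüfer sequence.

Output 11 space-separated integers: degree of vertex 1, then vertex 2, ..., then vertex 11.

p_1 = 1: count[1] becomes 1
p_2 = 11: count[11] becomes 1
p_3 = 1: count[1] becomes 2
p_4 = 9: count[9] becomes 1
p_5 = 10: count[10] becomes 1
p_6 = 1: count[1] becomes 3
p_7 = 11: count[11] becomes 2
p_8 = 7: count[7] becomes 1
p_9 = 4: count[4] becomes 1
Degrees (1 + count): deg[1]=1+3=4, deg[2]=1+0=1, deg[3]=1+0=1, deg[4]=1+1=2, deg[5]=1+0=1, deg[6]=1+0=1, deg[7]=1+1=2, deg[8]=1+0=1, deg[9]=1+1=2, deg[10]=1+1=2, deg[11]=1+2=3

Answer: 4 1 1 2 1 1 2 1 2 2 3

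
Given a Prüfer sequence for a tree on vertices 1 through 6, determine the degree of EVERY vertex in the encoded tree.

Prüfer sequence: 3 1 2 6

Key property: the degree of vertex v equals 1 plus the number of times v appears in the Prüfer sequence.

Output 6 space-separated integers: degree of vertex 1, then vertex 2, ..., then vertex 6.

Answer: 2 2 2 1 1 2

Derivation:
p_1 = 3: count[3] becomes 1
p_2 = 1: count[1] becomes 1
p_3 = 2: count[2] becomes 1
p_4 = 6: count[6] becomes 1
Degrees (1 + count): deg[1]=1+1=2, deg[2]=1+1=2, deg[3]=1+1=2, deg[4]=1+0=1, deg[5]=1+0=1, deg[6]=1+1=2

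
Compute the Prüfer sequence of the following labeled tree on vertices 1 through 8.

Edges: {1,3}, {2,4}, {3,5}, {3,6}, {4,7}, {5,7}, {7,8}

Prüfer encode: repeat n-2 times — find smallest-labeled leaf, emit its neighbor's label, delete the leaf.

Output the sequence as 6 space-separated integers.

Answer: 3 4 7 3 5 7

Derivation:
Step 1: leaves = {1,2,6,8}. Remove smallest leaf 1, emit neighbor 3.
Step 2: leaves = {2,6,8}. Remove smallest leaf 2, emit neighbor 4.
Step 3: leaves = {4,6,8}. Remove smallest leaf 4, emit neighbor 7.
Step 4: leaves = {6,8}. Remove smallest leaf 6, emit neighbor 3.
Step 5: leaves = {3,8}. Remove smallest leaf 3, emit neighbor 5.
Step 6: leaves = {5,8}. Remove smallest leaf 5, emit neighbor 7.
Done: 2 vertices remain (7, 8). Sequence = [3 4 7 3 5 7]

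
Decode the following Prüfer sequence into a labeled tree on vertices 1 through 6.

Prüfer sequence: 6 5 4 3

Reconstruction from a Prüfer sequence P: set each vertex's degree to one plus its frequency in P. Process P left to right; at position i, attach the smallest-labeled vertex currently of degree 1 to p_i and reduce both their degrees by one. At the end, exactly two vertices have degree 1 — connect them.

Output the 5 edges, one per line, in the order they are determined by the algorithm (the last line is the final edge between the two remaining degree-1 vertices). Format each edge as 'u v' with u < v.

Initial degrees: {1:1, 2:1, 3:2, 4:2, 5:2, 6:2}
Step 1: smallest deg-1 vertex = 1, p_1 = 6. Add edge {1,6}. Now deg[1]=0, deg[6]=1.
Step 2: smallest deg-1 vertex = 2, p_2 = 5. Add edge {2,5}. Now deg[2]=0, deg[5]=1.
Step 3: smallest deg-1 vertex = 5, p_3 = 4. Add edge {4,5}. Now deg[5]=0, deg[4]=1.
Step 4: smallest deg-1 vertex = 4, p_4 = 3. Add edge {3,4}. Now deg[4]=0, deg[3]=1.
Final: two remaining deg-1 vertices are 3, 6. Add edge {3,6}.

Answer: 1 6
2 5
4 5
3 4
3 6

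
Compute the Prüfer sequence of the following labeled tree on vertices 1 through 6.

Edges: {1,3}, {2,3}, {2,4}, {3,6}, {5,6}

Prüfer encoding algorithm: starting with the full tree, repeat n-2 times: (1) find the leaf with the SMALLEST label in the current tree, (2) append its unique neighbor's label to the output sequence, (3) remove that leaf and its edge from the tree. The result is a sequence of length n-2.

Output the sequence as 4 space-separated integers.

Answer: 3 2 3 6

Derivation:
Step 1: leaves = {1,4,5}. Remove smallest leaf 1, emit neighbor 3.
Step 2: leaves = {4,5}. Remove smallest leaf 4, emit neighbor 2.
Step 3: leaves = {2,5}. Remove smallest leaf 2, emit neighbor 3.
Step 4: leaves = {3,5}. Remove smallest leaf 3, emit neighbor 6.
Done: 2 vertices remain (5, 6). Sequence = [3 2 3 6]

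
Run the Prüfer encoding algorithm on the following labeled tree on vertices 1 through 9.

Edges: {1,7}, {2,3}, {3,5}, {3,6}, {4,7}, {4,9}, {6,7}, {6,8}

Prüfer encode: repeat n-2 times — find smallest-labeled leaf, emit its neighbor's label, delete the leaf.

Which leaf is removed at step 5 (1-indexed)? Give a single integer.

Answer: 8

Derivation:
Step 1: current leaves = {1,2,5,8,9}. Remove leaf 1 (neighbor: 7).
Step 2: current leaves = {2,5,8,9}. Remove leaf 2 (neighbor: 3).
Step 3: current leaves = {5,8,9}. Remove leaf 5 (neighbor: 3).
Step 4: current leaves = {3,8,9}. Remove leaf 3 (neighbor: 6).
Step 5: current leaves = {8,9}. Remove leaf 8 (neighbor: 6).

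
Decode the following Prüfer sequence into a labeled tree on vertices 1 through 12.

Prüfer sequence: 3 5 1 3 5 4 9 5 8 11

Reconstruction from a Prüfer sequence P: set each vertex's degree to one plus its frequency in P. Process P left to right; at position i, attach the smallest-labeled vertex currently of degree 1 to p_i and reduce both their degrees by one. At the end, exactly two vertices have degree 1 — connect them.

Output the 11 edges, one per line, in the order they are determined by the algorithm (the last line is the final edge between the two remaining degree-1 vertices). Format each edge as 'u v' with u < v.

Initial degrees: {1:2, 2:1, 3:3, 4:2, 5:4, 6:1, 7:1, 8:2, 9:2, 10:1, 11:2, 12:1}
Step 1: smallest deg-1 vertex = 2, p_1 = 3. Add edge {2,3}. Now deg[2]=0, deg[3]=2.
Step 2: smallest deg-1 vertex = 6, p_2 = 5. Add edge {5,6}. Now deg[6]=0, deg[5]=3.
Step 3: smallest deg-1 vertex = 7, p_3 = 1. Add edge {1,7}. Now deg[7]=0, deg[1]=1.
Step 4: smallest deg-1 vertex = 1, p_4 = 3. Add edge {1,3}. Now deg[1]=0, deg[3]=1.
Step 5: smallest deg-1 vertex = 3, p_5 = 5. Add edge {3,5}. Now deg[3]=0, deg[5]=2.
Step 6: smallest deg-1 vertex = 10, p_6 = 4. Add edge {4,10}. Now deg[10]=0, deg[4]=1.
Step 7: smallest deg-1 vertex = 4, p_7 = 9. Add edge {4,9}. Now deg[4]=0, deg[9]=1.
Step 8: smallest deg-1 vertex = 9, p_8 = 5. Add edge {5,9}. Now deg[9]=0, deg[5]=1.
Step 9: smallest deg-1 vertex = 5, p_9 = 8. Add edge {5,8}. Now deg[5]=0, deg[8]=1.
Step 10: smallest deg-1 vertex = 8, p_10 = 11. Add edge {8,11}. Now deg[8]=0, deg[11]=1.
Final: two remaining deg-1 vertices are 11, 12. Add edge {11,12}.

Answer: 2 3
5 6
1 7
1 3
3 5
4 10
4 9
5 9
5 8
8 11
11 12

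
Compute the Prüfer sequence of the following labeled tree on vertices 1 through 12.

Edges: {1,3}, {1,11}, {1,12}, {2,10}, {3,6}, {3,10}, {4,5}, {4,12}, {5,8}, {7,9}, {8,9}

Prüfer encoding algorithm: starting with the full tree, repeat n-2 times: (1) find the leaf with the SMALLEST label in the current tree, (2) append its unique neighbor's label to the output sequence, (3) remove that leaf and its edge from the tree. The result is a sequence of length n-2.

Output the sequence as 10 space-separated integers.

Answer: 10 3 9 8 5 4 12 3 1 1

Derivation:
Step 1: leaves = {2,6,7,11}. Remove smallest leaf 2, emit neighbor 10.
Step 2: leaves = {6,7,10,11}. Remove smallest leaf 6, emit neighbor 3.
Step 3: leaves = {7,10,11}. Remove smallest leaf 7, emit neighbor 9.
Step 4: leaves = {9,10,11}. Remove smallest leaf 9, emit neighbor 8.
Step 5: leaves = {8,10,11}. Remove smallest leaf 8, emit neighbor 5.
Step 6: leaves = {5,10,11}. Remove smallest leaf 5, emit neighbor 4.
Step 7: leaves = {4,10,11}. Remove smallest leaf 4, emit neighbor 12.
Step 8: leaves = {10,11,12}. Remove smallest leaf 10, emit neighbor 3.
Step 9: leaves = {3,11,12}. Remove smallest leaf 3, emit neighbor 1.
Step 10: leaves = {11,12}. Remove smallest leaf 11, emit neighbor 1.
Done: 2 vertices remain (1, 12). Sequence = [10 3 9 8 5 4 12 3 1 1]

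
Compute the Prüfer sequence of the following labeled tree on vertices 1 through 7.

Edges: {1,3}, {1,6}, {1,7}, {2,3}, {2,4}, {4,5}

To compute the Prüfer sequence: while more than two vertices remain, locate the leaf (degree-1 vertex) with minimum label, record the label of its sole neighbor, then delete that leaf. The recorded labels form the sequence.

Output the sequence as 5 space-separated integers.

Step 1: leaves = {5,6,7}. Remove smallest leaf 5, emit neighbor 4.
Step 2: leaves = {4,6,7}. Remove smallest leaf 4, emit neighbor 2.
Step 3: leaves = {2,6,7}. Remove smallest leaf 2, emit neighbor 3.
Step 4: leaves = {3,6,7}. Remove smallest leaf 3, emit neighbor 1.
Step 5: leaves = {6,7}. Remove smallest leaf 6, emit neighbor 1.
Done: 2 vertices remain (1, 7). Sequence = [4 2 3 1 1]

Answer: 4 2 3 1 1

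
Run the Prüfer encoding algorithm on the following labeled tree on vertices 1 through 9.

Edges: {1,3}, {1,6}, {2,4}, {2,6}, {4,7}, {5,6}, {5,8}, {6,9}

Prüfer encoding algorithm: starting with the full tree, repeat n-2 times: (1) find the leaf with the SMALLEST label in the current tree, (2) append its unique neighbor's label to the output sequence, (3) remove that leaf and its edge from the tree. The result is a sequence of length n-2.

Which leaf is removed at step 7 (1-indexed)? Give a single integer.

Answer: 5

Derivation:
Step 1: current leaves = {3,7,8,9}. Remove leaf 3 (neighbor: 1).
Step 2: current leaves = {1,7,8,9}. Remove leaf 1 (neighbor: 6).
Step 3: current leaves = {7,8,9}. Remove leaf 7 (neighbor: 4).
Step 4: current leaves = {4,8,9}. Remove leaf 4 (neighbor: 2).
Step 5: current leaves = {2,8,9}. Remove leaf 2 (neighbor: 6).
Step 6: current leaves = {8,9}. Remove leaf 8 (neighbor: 5).
Step 7: current leaves = {5,9}. Remove leaf 5 (neighbor: 6).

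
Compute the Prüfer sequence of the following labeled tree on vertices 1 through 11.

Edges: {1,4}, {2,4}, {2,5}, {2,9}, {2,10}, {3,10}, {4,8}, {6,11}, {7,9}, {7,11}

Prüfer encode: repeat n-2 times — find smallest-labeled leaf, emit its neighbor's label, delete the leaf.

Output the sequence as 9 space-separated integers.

Answer: 4 10 2 11 4 2 2 9 7

Derivation:
Step 1: leaves = {1,3,5,6,8}. Remove smallest leaf 1, emit neighbor 4.
Step 2: leaves = {3,5,6,8}. Remove smallest leaf 3, emit neighbor 10.
Step 3: leaves = {5,6,8,10}. Remove smallest leaf 5, emit neighbor 2.
Step 4: leaves = {6,8,10}. Remove smallest leaf 6, emit neighbor 11.
Step 5: leaves = {8,10,11}. Remove smallest leaf 8, emit neighbor 4.
Step 6: leaves = {4,10,11}. Remove smallest leaf 4, emit neighbor 2.
Step 7: leaves = {10,11}. Remove smallest leaf 10, emit neighbor 2.
Step 8: leaves = {2,11}. Remove smallest leaf 2, emit neighbor 9.
Step 9: leaves = {9,11}. Remove smallest leaf 9, emit neighbor 7.
Done: 2 vertices remain (7, 11). Sequence = [4 10 2 11 4 2 2 9 7]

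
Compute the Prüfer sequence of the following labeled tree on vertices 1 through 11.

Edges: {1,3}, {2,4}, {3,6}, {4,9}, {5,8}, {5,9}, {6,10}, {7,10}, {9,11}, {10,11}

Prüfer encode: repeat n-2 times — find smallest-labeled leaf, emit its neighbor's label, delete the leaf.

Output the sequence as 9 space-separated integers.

Answer: 3 4 6 9 10 10 5 9 11

Derivation:
Step 1: leaves = {1,2,7,8}. Remove smallest leaf 1, emit neighbor 3.
Step 2: leaves = {2,3,7,8}. Remove smallest leaf 2, emit neighbor 4.
Step 3: leaves = {3,4,7,8}. Remove smallest leaf 3, emit neighbor 6.
Step 4: leaves = {4,6,7,8}. Remove smallest leaf 4, emit neighbor 9.
Step 5: leaves = {6,7,8}. Remove smallest leaf 6, emit neighbor 10.
Step 6: leaves = {7,8}. Remove smallest leaf 7, emit neighbor 10.
Step 7: leaves = {8,10}. Remove smallest leaf 8, emit neighbor 5.
Step 8: leaves = {5,10}. Remove smallest leaf 5, emit neighbor 9.
Step 9: leaves = {9,10}. Remove smallest leaf 9, emit neighbor 11.
Done: 2 vertices remain (10, 11). Sequence = [3 4 6 9 10 10 5 9 11]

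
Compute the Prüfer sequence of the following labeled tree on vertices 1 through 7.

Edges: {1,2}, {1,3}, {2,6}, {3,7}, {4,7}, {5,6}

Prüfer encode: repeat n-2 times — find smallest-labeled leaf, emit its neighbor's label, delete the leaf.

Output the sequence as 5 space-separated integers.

Step 1: leaves = {4,5}. Remove smallest leaf 4, emit neighbor 7.
Step 2: leaves = {5,7}. Remove smallest leaf 5, emit neighbor 6.
Step 3: leaves = {6,7}. Remove smallest leaf 6, emit neighbor 2.
Step 4: leaves = {2,7}. Remove smallest leaf 2, emit neighbor 1.
Step 5: leaves = {1,7}. Remove smallest leaf 1, emit neighbor 3.
Done: 2 vertices remain (3, 7). Sequence = [7 6 2 1 3]

Answer: 7 6 2 1 3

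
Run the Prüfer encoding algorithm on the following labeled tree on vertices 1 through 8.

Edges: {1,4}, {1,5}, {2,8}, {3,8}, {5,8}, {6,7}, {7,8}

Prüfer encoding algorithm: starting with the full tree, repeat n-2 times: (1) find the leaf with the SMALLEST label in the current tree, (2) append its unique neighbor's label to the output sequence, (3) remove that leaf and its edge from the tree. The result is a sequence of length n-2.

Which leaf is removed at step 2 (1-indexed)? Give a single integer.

Step 1: current leaves = {2,3,4,6}. Remove leaf 2 (neighbor: 8).
Step 2: current leaves = {3,4,6}. Remove leaf 3 (neighbor: 8).

Answer: 3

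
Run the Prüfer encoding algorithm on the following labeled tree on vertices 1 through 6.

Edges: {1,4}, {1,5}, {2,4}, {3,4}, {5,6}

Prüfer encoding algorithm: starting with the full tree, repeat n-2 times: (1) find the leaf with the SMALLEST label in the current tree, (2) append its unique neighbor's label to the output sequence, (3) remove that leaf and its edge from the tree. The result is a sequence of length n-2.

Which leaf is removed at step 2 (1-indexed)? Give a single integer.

Answer: 3

Derivation:
Step 1: current leaves = {2,3,6}. Remove leaf 2 (neighbor: 4).
Step 2: current leaves = {3,6}. Remove leaf 3 (neighbor: 4).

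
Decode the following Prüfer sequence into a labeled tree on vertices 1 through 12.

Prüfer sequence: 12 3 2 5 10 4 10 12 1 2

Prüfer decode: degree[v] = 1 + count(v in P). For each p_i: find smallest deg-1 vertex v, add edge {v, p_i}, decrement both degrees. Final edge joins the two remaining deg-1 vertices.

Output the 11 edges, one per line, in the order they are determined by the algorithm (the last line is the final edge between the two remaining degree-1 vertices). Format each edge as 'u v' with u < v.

Answer: 6 12
3 7
2 3
5 8
5 10
4 9
4 10
10 12
1 11
1 2
2 12

Derivation:
Initial degrees: {1:2, 2:3, 3:2, 4:2, 5:2, 6:1, 7:1, 8:1, 9:1, 10:3, 11:1, 12:3}
Step 1: smallest deg-1 vertex = 6, p_1 = 12. Add edge {6,12}. Now deg[6]=0, deg[12]=2.
Step 2: smallest deg-1 vertex = 7, p_2 = 3. Add edge {3,7}. Now deg[7]=0, deg[3]=1.
Step 3: smallest deg-1 vertex = 3, p_3 = 2. Add edge {2,3}. Now deg[3]=0, deg[2]=2.
Step 4: smallest deg-1 vertex = 8, p_4 = 5. Add edge {5,8}. Now deg[8]=0, deg[5]=1.
Step 5: smallest deg-1 vertex = 5, p_5 = 10. Add edge {5,10}. Now deg[5]=0, deg[10]=2.
Step 6: smallest deg-1 vertex = 9, p_6 = 4. Add edge {4,9}. Now deg[9]=0, deg[4]=1.
Step 7: smallest deg-1 vertex = 4, p_7 = 10. Add edge {4,10}. Now deg[4]=0, deg[10]=1.
Step 8: smallest deg-1 vertex = 10, p_8 = 12. Add edge {10,12}. Now deg[10]=0, deg[12]=1.
Step 9: smallest deg-1 vertex = 11, p_9 = 1. Add edge {1,11}. Now deg[11]=0, deg[1]=1.
Step 10: smallest deg-1 vertex = 1, p_10 = 2. Add edge {1,2}. Now deg[1]=0, deg[2]=1.
Final: two remaining deg-1 vertices are 2, 12. Add edge {2,12}.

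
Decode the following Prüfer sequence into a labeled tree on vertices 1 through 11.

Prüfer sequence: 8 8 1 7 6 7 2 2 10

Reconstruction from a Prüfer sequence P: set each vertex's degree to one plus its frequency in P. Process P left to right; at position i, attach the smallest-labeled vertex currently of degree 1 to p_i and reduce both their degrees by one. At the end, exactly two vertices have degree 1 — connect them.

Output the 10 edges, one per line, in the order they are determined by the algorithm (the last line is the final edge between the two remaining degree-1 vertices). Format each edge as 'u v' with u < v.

Answer: 3 8
4 8
1 5
1 7
6 8
6 7
2 7
2 9
2 10
10 11

Derivation:
Initial degrees: {1:2, 2:3, 3:1, 4:1, 5:1, 6:2, 7:3, 8:3, 9:1, 10:2, 11:1}
Step 1: smallest deg-1 vertex = 3, p_1 = 8. Add edge {3,8}. Now deg[3]=0, deg[8]=2.
Step 2: smallest deg-1 vertex = 4, p_2 = 8. Add edge {4,8}. Now deg[4]=0, deg[8]=1.
Step 3: smallest deg-1 vertex = 5, p_3 = 1. Add edge {1,5}. Now deg[5]=0, deg[1]=1.
Step 4: smallest deg-1 vertex = 1, p_4 = 7. Add edge {1,7}. Now deg[1]=0, deg[7]=2.
Step 5: smallest deg-1 vertex = 8, p_5 = 6. Add edge {6,8}. Now deg[8]=0, deg[6]=1.
Step 6: smallest deg-1 vertex = 6, p_6 = 7. Add edge {6,7}. Now deg[6]=0, deg[7]=1.
Step 7: smallest deg-1 vertex = 7, p_7 = 2. Add edge {2,7}. Now deg[7]=0, deg[2]=2.
Step 8: smallest deg-1 vertex = 9, p_8 = 2. Add edge {2,9}. Now deg[9]=0, deg[2]=1.
Step 9: smallest deg-1 vertex = 2, p_9 = 10. Add edge {2,10}. Now deg[2]=0, deg[10]=1.
Final: two remaining deg-1 vertices are 10, 11. Add edge {10,11}.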